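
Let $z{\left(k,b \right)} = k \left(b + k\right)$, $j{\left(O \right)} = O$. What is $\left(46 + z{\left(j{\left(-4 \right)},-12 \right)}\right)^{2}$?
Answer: $12100$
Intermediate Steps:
$\left(46 + z{\left(j{\left(-4 \right)},-12 \right)}\right)^{2} = \left(46 - 4 \left(-12 - 4\right)\right)^{2} = \left(46 - -64\right)^{2} = \left(46 + 64\right)^{2} = 110^{2} = 12100$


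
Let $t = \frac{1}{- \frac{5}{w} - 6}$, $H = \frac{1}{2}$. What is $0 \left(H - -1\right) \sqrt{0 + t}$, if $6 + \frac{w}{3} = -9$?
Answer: $0$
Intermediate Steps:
$w = -45$ ($w = -18 + 3 \left(-9\right) = -18 - 27 = -45$)
$H = \frac{1}{2} \approx 0.5$
$t = - \frac{9}{53}$ ($t = \frac{1}{- \frac{5}{-45} - 6} = \frac{1}{\left(-5\right) \left(- \frac{1}{45}\right) - 6} = \frac{1}{\frac{1}{9} - 6} = \frac{1}{- \frac{53}{9}} = - \frac{9}{53} \approx -0.16981$)
$0 \left(H - -1\right) \sqrt{0 + t} = 0 \left(\frac{1}{2} - -1\right) \sqrt{0 - \frac{9}{53}} = 0 \left(\frac{1}{2} + 1\right) \sqrt{- \frac{9}{53}} = 0 \cdot \frac{3}{2} \frac{3 i \sqrt{53}}{53} = 0 \frac{3 i \sqrt{53}}{53} = 0$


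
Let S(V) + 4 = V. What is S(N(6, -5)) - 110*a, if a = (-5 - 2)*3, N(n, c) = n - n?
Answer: 2306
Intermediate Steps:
N(n, c) = 0
S(V) = -4 + V
a = -21 (a = -7*3 = -21)
S(N(6, -5)) - 110*a = (-4 + 0) - 110*(-21) = -4 + 2310 = 2306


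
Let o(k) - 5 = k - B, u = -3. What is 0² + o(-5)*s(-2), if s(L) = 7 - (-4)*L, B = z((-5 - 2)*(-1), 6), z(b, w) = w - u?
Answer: 9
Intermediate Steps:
z(b, w) = 3 + w (z(b, w) = w - 1*(-3) = w + 3 = 3 + w)
B = 9 (B = 3 + 6 = 9)
s(L) = 7 + 4*L
o(k) = -4 + k (o(k) = 5 + (k - 1*9) = 5 + (k - 9) = 5 + (-9 + k) = -4 + k)
0² + o(-5)*s(-2) = 0² + (-4 - 5)*(7 + 4*(-2)) = 0 - 9*(7 - 8) = 0 - 9*(-1) = 0 + 9 = 9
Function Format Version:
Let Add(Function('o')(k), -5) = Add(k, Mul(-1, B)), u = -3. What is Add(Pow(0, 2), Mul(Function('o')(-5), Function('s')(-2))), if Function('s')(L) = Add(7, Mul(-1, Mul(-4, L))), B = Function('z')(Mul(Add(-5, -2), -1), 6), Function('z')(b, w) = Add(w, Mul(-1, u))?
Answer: 9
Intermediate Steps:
Function('z')(b, w) = Add(3, w) (Function('z')(b, w) = Add(w, Mul(-1, -3)) = Add(w, 3) = Add(3, w))
B = 9 (B = Add(3, 6) = 9)
Function('s')(L) = Add(7, Mul(4, L))
Function('o')(k) = Add(-4, k) (Function('o')(k) = Add(5, Add(k, Mul(-1, 9))) = Add(5, Add(k, -9)) = Add(5, Add(-9, k)) = Add(-4, k))
Add(Pow(0, 2), Mul(Function('o')(-5), Function('s')(-2))) = Add(Pow(0, 2), Mul(Add(-4, -5), Add(7, Mul(4, -2)))) = Add(0, Mul(-9, Add(7, -8))) = Add(0, Mul(-9, -1)) = Add(0, 9) = 9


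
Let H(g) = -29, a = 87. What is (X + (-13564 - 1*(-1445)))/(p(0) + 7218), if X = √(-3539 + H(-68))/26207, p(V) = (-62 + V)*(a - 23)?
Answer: -12119/3250 + 2*I*√223/42586375 ≈ -3.7289 + 7.0131e-7*I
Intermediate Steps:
p(V) = -3968 + 64*V (p(V) = (-62 + V)*(87 - 23) = (-62 + V)*64 = -3968 + 64*V)
X = 4*I*√223/26207 (X = √(-3539 - 29)/26207 = √(-3568)*(1/26207) = (4*I*√223)*(1/26207) = 4*I*√223/26207 ≈ 0.0022793*I)
(X + (-13564 - 1*(-1445)))/(p(0) + 7218) = (4*I*√223/26207 + (-13564 - 1*(-1445)))/((-3968 + 64*0) + 7218) = (4*I*√223/26207 + (-13564 + 1445))/((-3968 + 0) + 7218) = (4*I*√223/26207 - 12119)/(-3968 + 7218) = (-12119 + 4*I*√223/26207)/3250 = (-12119 + 4*I*√223/26207)*(1/3250) = -12119/3250 + 2*I*√223/42586375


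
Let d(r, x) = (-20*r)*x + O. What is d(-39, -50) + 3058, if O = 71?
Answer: -35871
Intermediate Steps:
d(r, x) = 71 - 20*r*x (d(r, x) = (-20*r)*x + 71 = -20*r*x + 71 = 71 - 20*r*x)
d(-39, -50) + 3058 = (71 - 20*(-39)*(-50)) + 3058 = (71 - 39000) + 3058 = -38929 + 3058 = -35871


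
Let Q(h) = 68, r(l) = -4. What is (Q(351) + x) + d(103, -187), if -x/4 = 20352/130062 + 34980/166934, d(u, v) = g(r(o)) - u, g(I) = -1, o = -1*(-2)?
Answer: -1278949300/34138003 ≈ -37.464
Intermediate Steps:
o = 2
d(u, v) = -1 - u
x = -49981192/34138003 (x = -4*(20352/130062 + 34980/166934) = -4*(20352*(1/130062) + 34980*(1/166934)) = -4*(64/409 + 17490/83467) = -4*12495298/34138003 = -49981192/34138003 ≈ -1.4641)
(Q(351) + x) + d(103, -187) = (68 - 49981192/34138003) + (-1 - 1*103) = 2271403012/34138003 + (-1 - 103) = 2271403012/34138003 - 104 = -1278949300/34138003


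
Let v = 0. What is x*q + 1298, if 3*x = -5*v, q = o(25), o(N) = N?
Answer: 1298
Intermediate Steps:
q = 25
x = 0 (x = (-5*0)/3 = (1/3)*0 = 0)
x*q + 1298 = 0*25 + 1298 = 0 + 1298 = 1298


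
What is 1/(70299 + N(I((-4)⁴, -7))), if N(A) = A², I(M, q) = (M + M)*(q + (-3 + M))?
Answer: 1/15863976603 ≈ 6.3036e-11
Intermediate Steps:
I(M, q) = 2*M*(-3 + M + q) (I(M, q) = (2*M)*(-3 + M + q) = 2*M*(-3 + M + q))
1/(70299 + N(I((-4)⁴, -7))) = 1/(70299 + (2*(-4)⁴*(-3 + (-4)⁴ - 7))²) = 1/(70299 + (2*256*(-3 + 256 - 7))²) = 1/(70299 + (2*256*246)²) = 1/(70299 + 125952²) = 1/(70299 + 15863906304) = 1/15863976603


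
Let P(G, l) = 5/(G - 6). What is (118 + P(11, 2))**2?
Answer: 14161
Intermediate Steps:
P(G, l) = 5/(-6 + G)
(118 + P(11, 2))**2 = (118 + 5/(-6 + 11))**2 = (118 + 5/5)**2 = (118 + 5*(1/5))**2 = (118 + 1)**2 = 119**2 = 14161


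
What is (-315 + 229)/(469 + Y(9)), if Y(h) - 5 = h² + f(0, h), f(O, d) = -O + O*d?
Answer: -86/555 ≈ -0.15495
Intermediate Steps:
Y(h) = 5 + h² (Y(h) = 5 + (h² + 0*(-1 + h)) = 5 + (h² + 0) = 5 + h²)
(-315 + 229)/(469 + Y(9)) = (-315 + 229)/(469 + (5 + 9²)) = -86/(469 + (5 + 81)) = -86/(469 + 86) = -86/555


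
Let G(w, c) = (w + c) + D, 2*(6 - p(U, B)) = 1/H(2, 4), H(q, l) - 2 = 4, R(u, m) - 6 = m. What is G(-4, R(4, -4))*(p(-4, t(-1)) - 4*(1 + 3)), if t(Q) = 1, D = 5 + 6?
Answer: -363/4 ≈ -90.750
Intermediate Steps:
D = 11
R(u, m) = 6 + m
H(q, l) = 6 (H(q, l) = 2 + 4 = 6)
p(U, B) = 71/12 (p(U, B) = 6 - ½/6 = 6 - ½*⅙ = 6 - 1/12 = 71/12)
G(w, c) = 11 + c + w (G(w, c) = (w + c) + 11 = (c + w) + 11 = 11 + c + w)
G(-4, R(4, -4))*(p(-4, t(-1)) - 4*(1 + 3)) = (11 + (6 - 4) - 4)*(71/12 - 4*(1 + 3)) = (11 + 2 - 4)*(71/12 - 4*4) = 9*(71/12 - 16) = 9*(-121/12) = -363/4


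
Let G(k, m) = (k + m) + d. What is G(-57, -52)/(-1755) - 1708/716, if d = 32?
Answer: -735602/314145 ≈ -2.3416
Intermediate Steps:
G(k, m) = 32 + k + m (G(k, m) = (k + m) + 32 = 32 + k + m)
G(-57, -52)/(-1755) - 1708/716 = (32 - 57 - 52)/(-1755) - 1708/716 = -77*(-1/1755) - 1708*1/716 = 77/1755 - 427/179 = -735602/314145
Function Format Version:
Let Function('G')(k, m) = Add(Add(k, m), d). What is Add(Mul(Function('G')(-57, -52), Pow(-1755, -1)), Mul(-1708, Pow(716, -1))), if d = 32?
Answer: Rational(-735602, 314145) ≈ -2.3416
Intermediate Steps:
Function('G')(k, m) = Add(32, k, m) (Function('G')(k, m) = Add(Add(k, m), 32) = Add(32, k, m))
Add(Mul(Function('G')(-57, -52), Pow(-1755, -1)), Mul(-1708, Pow(716, -1))) = Add(Mul(Add(32, -57, -52), Pow(-1755, -1)), Mul(-1708, Pow(716, -1))) = Add(Mul(-77, Rational(-1, 1755)), Mul(-1708, Rational(1, 716))) = Add(Rational(77, 1755), Rational(-427, 179)) = Rational(-735602, 314145)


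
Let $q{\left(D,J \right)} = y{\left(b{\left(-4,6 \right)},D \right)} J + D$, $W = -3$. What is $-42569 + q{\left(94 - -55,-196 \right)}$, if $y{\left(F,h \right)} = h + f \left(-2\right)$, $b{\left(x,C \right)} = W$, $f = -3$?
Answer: $-72800$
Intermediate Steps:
$b{\left(x,C \right)} = -3$
$y{\left(F,h \right)} = 6 + h$ ($y{\left(F,h \right)} = h - -6 = h + 6 = 6 + h$)
$q{\left(D,J \right)} = D + J \left(6 + D\right)$ ($q{\left(D,J \right)} = \left(6 + D\right) J + D = J \left(6 + D\right) + D = D + J \left(6 + D\right)$)
$-42569 + q{\left(94 - -55,-196 \right)} = -42569 + \left(\left(94 - -55\right) - 196 \left(6 + \left(94 - -55\right)\right)\right) = -42569 + \left(\left(94 + 55\right) - 196 \left(6 + \left(94 + 55\right)\right)\right) = -42569 + \left(149 - 196 \left(6 + 149\right)\right) = -42569 + \left(149 - 30380\right) = -42569 - 30231 = -72800$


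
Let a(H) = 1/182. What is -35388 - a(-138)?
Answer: -6440617/182 ≈ -35388.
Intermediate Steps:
a(H) = 1/182
-35388 - a(-138) = -35388 - 1*1/182 = -35388 - 1/182 = -6440617/182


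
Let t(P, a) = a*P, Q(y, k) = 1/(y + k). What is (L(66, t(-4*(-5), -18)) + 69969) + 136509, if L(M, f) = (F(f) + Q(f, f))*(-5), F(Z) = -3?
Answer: 29734993/144 ≈ 2.0649e+5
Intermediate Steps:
Q(y, k) = 1/(k + y)
t(P, a) = P*a
L(M, f) = 15 - 5/(2*f) (L(M, f) = (-3 + 1/(f + f))*(-5) = (-3 + 1/(2*f))*(-5) = 15 - 5/(2*f))
(L(66, t(-4*(-5), -18)) + 69969) + 136509 = ((15 - 5/(2*(-4*(-5)*(-18)))) + 69969) + 136509 = ((15 - 5/(2*(20*(-18)))) + 69969) + 136509 = ((15 - 5/2/(-360)) + 69969) + 136509 = ((15 - 5/2*(-1/360)) + 69969) + 136509 = ((15 + 1/144) + 69969) + 136509 = (2161/144 + 69969) + 136509 = 10077697/144 + 136509 = 29734993/144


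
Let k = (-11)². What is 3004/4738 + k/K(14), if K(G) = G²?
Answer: 581041/464324 ≈ 1.2514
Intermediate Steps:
k = 121
3004/4738 + k/K(14) = 3004/4738 + 121/(14²) = 3004*(1/4738) + 121/196 = 1502/2369 + 121*(1/196) = 1502/2369 + 121/196 = 581041/464324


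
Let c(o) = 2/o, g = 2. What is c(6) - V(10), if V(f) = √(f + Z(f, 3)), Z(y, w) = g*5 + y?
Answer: ⅓ - √30 ≈ -5.1439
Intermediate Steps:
Z(y, w) = 10 + y (Z(y, w) = 2*5 + y = 10 + y)
V(f) = √(10 + 2*f) (V(f) = √(f + (10 + f)) = √(10 + 2*f))
c(6) - V(10) = 2/6 - √(10 + 2*10) = 2*(⅙) - √(10 + 20) = ⅓ - √30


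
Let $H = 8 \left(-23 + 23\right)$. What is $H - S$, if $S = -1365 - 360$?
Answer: $1725$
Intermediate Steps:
$S = -1725$
$H = 0$ ($H = 8 \cdot 0 = 0$)
$H - S = 0 - -1725 = 0 + 1725 = 1725$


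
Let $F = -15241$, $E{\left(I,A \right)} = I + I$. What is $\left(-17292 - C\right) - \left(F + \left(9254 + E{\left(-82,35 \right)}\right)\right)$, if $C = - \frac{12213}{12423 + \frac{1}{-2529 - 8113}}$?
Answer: $- \frac{1472772228919}{132205565} \approx -11140.0$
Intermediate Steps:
$E{\left(I,A \right)} = 2 I$
$C = - \frac{129970746}{132205565}$ ($C = - \frac{12213}{12423 + \frac{1}{-10642}} = - \frac{12213}{12423 - \frac{1}{10642}} = - \frac{12213}{\frac{132205565}{10642}} = \left(-12213\right) \frac{10642}{132205565} = - \frac{129970746}{132205565} \approx -0.9831$)
$\left(-17292 - C\right) - \left(F + \left(9254 + E{\left(-82,35 \right)}\right)\right) = \left(-17292 - - \frac{129970746}{132205565}\right) - \left(-15241 + \left(9254 + 2 \left(-82\right)\right)\right) = \left(-17292 + \frac{129970746}{132205565}\right) - \left(-15241 + \left(9254 - 164\right)\right) = - \frac{2285968659234}{132205565} - \left(-15241 + 9090\right) = - \frac{2285968659234}{132205565} - -6151 = - \frac{2285968659234}{132205565} + 6151 = - \frac{1472772228919}{132205565}$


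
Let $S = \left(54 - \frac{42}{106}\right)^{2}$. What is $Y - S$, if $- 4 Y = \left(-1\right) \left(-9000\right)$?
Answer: $- \frac{14391531}{2809} \approx -5123.4$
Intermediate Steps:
$Y = -2250$ ($Y = - \frac{\left(-1\right) \left(-9000\right)}{4} = \left(- \frac{1}{4}\right) 9000 = -2250$)
$S = \frac{8071281}{2809}$ ($S = \left(54 - \frac{21}{53}\right)^{2} = \left(\frac{2841}{53}\right)^{2} = \frac{8071281}{2809} \approx 2873.4$)
$Y - S = -2250 - \frac{8071281}{2809} = - \frac{14391531}{2809}$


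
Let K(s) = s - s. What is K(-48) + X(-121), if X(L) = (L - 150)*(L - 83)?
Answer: 55284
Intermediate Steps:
K(s) = 0
X(L) = (-150 + L)*(-83 + L)
K(-48) + X(-121) = 0 + (12450 + (-121)² - 233*(-121)) = 0 + (12450 + 14641 + 28193) = 0 + 55284 = 55284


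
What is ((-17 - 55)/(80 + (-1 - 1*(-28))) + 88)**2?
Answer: 87310336/11449 ≈ 7626.0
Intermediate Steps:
((-17 - 55)/(80 + (-1 - 1*(-28))) + 88)**2 = (-72/(80 + (-1 + 28)) + 88)**2 = (-72/(80 + 27) + 88)**2 = (-72/107 + 88)**2 = (9344/107)**2 = 87310336/11449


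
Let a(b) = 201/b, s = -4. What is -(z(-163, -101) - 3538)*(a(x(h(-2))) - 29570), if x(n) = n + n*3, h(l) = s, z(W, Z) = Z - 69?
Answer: -438768567/4 ≈ -1.0969e+8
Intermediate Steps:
z(W, Z) = -69 + Z
h(l) = -4
x(n) = 4*n (x(n) = n + 3*n = 4*n)
-(z(-163, -101) - 3538)*(a(x(h(-2))) - 29570) = -((-69 - 101) - 3538)*(201/((4*(-4))) - 29570) = -(-170 - 3538)*(201/(-16) - 29570) = -(-3708)*(201*(-1/16) - 29570) = -(-3708)*(-201/16 - 29570) = -(-3708)*(-473321)/16 = -1*438768567/4 = -438768567/4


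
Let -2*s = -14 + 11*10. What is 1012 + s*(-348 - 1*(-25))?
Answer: 16516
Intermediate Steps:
s = -48 (s = -(-14 + 11*10)/2 = -(-14 + 110)/2 = -½*96 = -48)
1012 + s*(-348 - 1*(-25)) = 1012 - 48*(-348 - 1*(-25)) = 1012 - 48*(-348 + 25) = 1012 - 48*(-323) = 1012 + 15504 = 16516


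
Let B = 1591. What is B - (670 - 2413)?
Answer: 3334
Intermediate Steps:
B - (670 - 2413) = 1591 - (670 - 2413) = 1591 - 1*(-1743) = 1591 + 1743 = 3334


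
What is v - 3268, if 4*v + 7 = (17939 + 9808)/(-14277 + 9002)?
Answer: -17254868/5275 ≈ -3271.1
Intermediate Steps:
v = -16168/5275 (v = -7/4 + ((17939 + 9808)/(-14277 + 9002))/4 = -7/4 + (27747/(-5275))/4 = -7/4 + (27747*(-1/5275))/4 = -7/4 + (1/4)*(-27747/5275) = -7/4 - 27747/21100 = -16168/5275 ≈ -3.0650)
v - 3268 = -16168/5275 - 3268 = -17254868/5275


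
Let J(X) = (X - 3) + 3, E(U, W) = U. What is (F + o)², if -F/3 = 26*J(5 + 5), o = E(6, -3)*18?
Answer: 451584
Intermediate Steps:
J(X) = X (J(X) = (-3 + X) + 3 = X)
o = 108 (o = 6*18 = 108)
F = -780 (F = -78*(5 + 5) = -78*10 = -3*260 = -780)
(F + o)² = (-780 + 108)² = (-672)² = 451584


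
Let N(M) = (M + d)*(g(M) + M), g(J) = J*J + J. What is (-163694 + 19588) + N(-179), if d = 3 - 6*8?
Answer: -7241098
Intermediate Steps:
d = -45 (d = 3 - 48 = -45)
g(J) = J + J² (g(J) = J² + J = J + J²)
N(M) = (-45 + M)*(M + M*(1 + M)) (N(M) = (M - 45)*(M*(1 + M) + M) = (-45 + M)*(M + M*(1 + M)))
(-163694 + 19588) + N(-179) = (-163694 + 19588) - 179*(-90 + (-179)² - 43*(-179)) = -144106 - 179*(-90 + 32041 + 7697) = -144106 - 179*39648 = -144106 - 7096992 = -7241098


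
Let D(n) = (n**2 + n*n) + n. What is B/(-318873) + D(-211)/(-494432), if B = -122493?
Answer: 10746217171/52553671712 ≈ 0.20448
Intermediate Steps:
D(n) = n + 2*n**2 (D(n) = (n**2 + n**2) + n = 2*n**2 + n = n + 2*n**2)
B/(-318873) + D(-211)/(-494432) = -122493/(-318873) - 211*(1 + 2*(-211))/(-494432) = -122493*(-1/318873) - 211*(1 - 422)*(-1/494432) = 40831/106291 - 211*(-421)*(-1/494432) = 40831/106291 + 88831*(-1/494432) = 40831/106291 - 88831/494432 = 10746217171/52553671712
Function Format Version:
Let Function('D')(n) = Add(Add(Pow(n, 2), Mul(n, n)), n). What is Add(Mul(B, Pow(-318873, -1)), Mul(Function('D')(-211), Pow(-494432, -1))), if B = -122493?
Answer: Rational(10746217171, 52553671712) ≈ 0.20448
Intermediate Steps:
Function('D')(n) = Add(n, Mul(2, Pow(n, 2))) (Function('D')(n) = Add(Add(Pow(n, 2), Pow(n, 2)), n) = Add(Mul(2, Pow(n, 2)), n) = Add(n, Mul(2, Pow(n, 2))))
Add(Mul(B, Pow(-318873, -1)), Mul(Function('D')(-211), Pow(-494432, -1))) = Add(Mul(-122493, Pow(-318873, -1)), Mul(Mul(-211, Add(1, Mul(2, -211))), Pow(-494432, -1))) = Add(Mul(-122493, Rational(-1, 318873)), Mul(Mul(-211, Add(1, -422)), Rational(-1, 494432))) = Add(Rational(40831, 106291), Mul(Mul(-211, -421), Rational(-1, 494432))) = Add(Rational(40831, 106291), Mul(88831, Rational(-1, 494432))) = Add(Rational(40831, 106291), Rational(-88831, 494432)) = Rational(10746217171, 52553671712)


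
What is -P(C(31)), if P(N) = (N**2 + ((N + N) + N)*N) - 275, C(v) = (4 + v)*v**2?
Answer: -4525252625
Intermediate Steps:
C(v) = v**2*(4 + v)
P(N) = -275 + 4*N**2 (P(N) = (N**2 + (2*N + N)*N) - 275 = (N**2 + (3*N)*N) - 275 = (N**2 + 3*N**2) - 275 = 4*N**2 - 275 = -275 + 4*N**2)
-P(C(31)) = -(-275 + 4*(31**2*(4 + 31))**2) = -(-275 + 4*(961*35)**2) = -(-275 + 4*33635**2) = -(-275 + 4*1131313225) = -(-275 + 4525252900) = -1*4525252625 = -4525252625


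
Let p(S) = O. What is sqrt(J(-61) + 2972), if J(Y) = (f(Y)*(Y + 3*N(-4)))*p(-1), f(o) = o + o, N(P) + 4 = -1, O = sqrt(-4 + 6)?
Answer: 2*sqrt(743 + 2318*sqrt(2)) ≈ 126.83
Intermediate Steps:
O = sqrt(2) ≈ 1.4142
p(S) = sqrt(2)
N(P) = -5 (N(P) = -4 - 1 = -5)
f(o) = 2*o
J(Y) = 2*Y*sqrt(2)*(-15 + Y) (J(Y) = ((2*Y)*(Y + 3*(-5)))*sqrt(2) = ((2*Y)*(Y - 15))*sqrt(2) = ((2*Y)*(-15 + Y))*sqrt(2) = (2*Y*(-15 + Y))*sqrt(2) = 2*Y*sqrt(2)*(-15 + Y))
sqrt(J(-61) + 2972) = sqrt(2*(-61)*sqrt(2)*(-15 - 61) + 2972) = sqrt(2*(-61)*sqrt(2)*(-76) + 2972) = sqrt(9272*sqrt(2) + 2972) = sqrt(2972 + 9272*sqrt(2))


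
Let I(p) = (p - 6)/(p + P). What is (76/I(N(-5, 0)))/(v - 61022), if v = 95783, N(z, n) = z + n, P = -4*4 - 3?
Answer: 608/127457 ≈ 0.0047702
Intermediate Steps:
P = -19 (P = -16 - 3 = -19)
N(z, n) = n + z
I(p) = (-6 + p)/(-19 + p) (I(p) = (p - 6)/(p - 19) = (-6 + p)/(-19 + p))
(76/I(N(-5, 0)))/(v - 61022) = (76/(((-6 + (0 - 5))/(-19 + (0 - 5)))))/(95783 - 61022) = (76/(((-6 - 5)/(-19 - 5))))/34761 = (76/((-11/(-24))))/34761 = (76/((-1/24*(-11))))/34761 = (76/(11/24))/34761 = (76*(24/11))/34761 = (1/34761)*(1824/11) = 608/127457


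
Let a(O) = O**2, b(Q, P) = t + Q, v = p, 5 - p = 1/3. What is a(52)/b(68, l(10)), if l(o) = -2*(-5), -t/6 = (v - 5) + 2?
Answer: 1352/29 ≈ 46.621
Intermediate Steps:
p = 14/3 (p = 5 - 1/3 = 14/3 ≈ 4.6667)
v = 14/3 ≈ 4.6667
t = -10 (t = -6*((14/3 - 5) + 2) = -6*(-1/3 + 2) = -6*5/3 = -10)
l(o) = 10
b(Q, P) = -10 + Q
a(52)/b(68, l(10)) = 52**2/(-10 + 68) = 2704/58 = 2704*(1/58) = 1352/29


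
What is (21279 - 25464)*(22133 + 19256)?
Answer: -173212965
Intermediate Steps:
(21279 - 25464)*(22133 + 19256) = -4185*41389 = -173212965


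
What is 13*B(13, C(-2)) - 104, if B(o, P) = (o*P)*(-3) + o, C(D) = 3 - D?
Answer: -2470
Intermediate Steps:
B(o, P) = o - 3*P*o (B(o, P) = (P*o)*(-3) + o = -3*P*o + o = o - 3*P*o)
13*B(13, C(-2)) - 104 = 13*(13*(1 - 3*(3 - 1*(-2)))) - 104 = 13*(13*(1 - 3*(3 + 2))) - 104 = 13*(13*(1 - 3*5)) - 104 = 13*(13*(1 - 15)) - 104 = 13*(13*(-14)) - 104 = 13*(-182) - 104 = -2366 - 104 = -2470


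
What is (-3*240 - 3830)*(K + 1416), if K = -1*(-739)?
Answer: -9805250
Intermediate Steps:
K = 739
(-3*240 - 3830)*(K + 1416) = (-3*240 - 3830)*(739 + 1416) = (-720 - 3830)*2155 = -4550*2155 = -9805250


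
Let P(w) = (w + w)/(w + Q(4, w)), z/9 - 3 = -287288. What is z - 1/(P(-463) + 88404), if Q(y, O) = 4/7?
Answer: -739911730733187/286170230 ≈ -2.5856e+6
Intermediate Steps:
z = -2585565 (z = 27 + 9*(-287288) = 27 - 2585592 = -2585565)
Q(y, O) = 4/7 (Q(y, O) = 4*(⅐) = 4/7)
P(w) = 2*w/(4/7 + w) (P(w) = (w + w)/(w + 4/7) = (2*w)/(4/7 + w) = 2*w/(4/7 + w))
z - 1/(P(-463) + 88404) = -2585565 - 1/(14*(-463)/(4 + 7*(-463)) + 88404) = -2585565 - 1/(14*(-463)/(4 - 3241) + 88404) = -2585565 - 1/(14*(-463)/(-3237) + 88404) = -2585565 - 1/(14*(-463)*(-1/3237) + 88404) = -2585565 - 1/(6482/3237 + 88404) = -2585565 - 1/286170230/3237 = -2585565 - 1*3237/286170230 = -2585565 - 3237/286170230 = -739911730733187/286170230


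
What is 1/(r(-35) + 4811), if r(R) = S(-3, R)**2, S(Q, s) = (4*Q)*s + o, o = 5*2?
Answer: 1/189711 ≈ 5.2712e-6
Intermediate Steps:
o = 10
S(Q, s) = 10 + 4*Q*s (S(Q, s) = (4*Q)*s + 10 = 4*Q*s + 10 = 10 + 4*Q*s)
r(R) = (10 - 12*R)**2 (r(R) = (10 + 4*(-3)*R)**2 = (10 - 12*R)**2)
1/(r(-35) + 4811) = 1/(4*(-5 + 6*(-35))**2 + 4811) = 1/(4*(-5 - 210)**2 + 4811) = 1/(4*(-215)**2 + 4811) = 1/(4*46225 + 4811) = 1/(184900 + 4811) = 1/189711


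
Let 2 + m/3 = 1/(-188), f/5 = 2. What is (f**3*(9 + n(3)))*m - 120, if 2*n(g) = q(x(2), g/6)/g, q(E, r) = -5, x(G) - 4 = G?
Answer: -2314765/47 ≈ -49250.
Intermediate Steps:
f = 10 (f = 5*2 = 10)
x(G) = 4 + G
n(g) = -5/(2*g) (n(g) = (-5/g)/2 = -5/(2*g))
m = -1131/188 (m = -6 + 3/(-188) = -6 + 3*(-1/188) = -6 - 3/188 = -1131/188 ≈ -6.0160)
(f**3*(9 + n(3)))*m - 120 = (10**3*(9 - 5/2/3))*(-1131/188) - 120 = (1000*(9 - 5/2*1/3))*(-1131/188) - 120 = (1000*(9 - 5/6))*(-1131/188) - 120 = (1000*(49/6))*(-1131/188) - 120 = (24500/3)*(-1131/188) - 120 = -2309125/47 - 120 = -2314765/47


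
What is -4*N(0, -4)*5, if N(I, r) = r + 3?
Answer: 20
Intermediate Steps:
N(I, r) = 3 + r
-4*N(0, -4)*5 = -4*(3 - 4)*5 = -4*(-1)*5 = 4*5 = 20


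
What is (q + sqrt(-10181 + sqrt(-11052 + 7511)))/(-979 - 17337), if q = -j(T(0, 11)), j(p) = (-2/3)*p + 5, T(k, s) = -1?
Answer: 17/54948 - sqrt(-10181 + I*sqrt(3541))/18316 ≈ 0.00029328 - 0.0055089*I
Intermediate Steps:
j(p) = 5 - 2*p/3 (j(p) = (-2*1/3)*p + 5 = -2*p/3 + 5 = 5 - 2*p/3)
q = -17/3 (q = -(5 - 2/3*(-1)) = -(5 + 2/3) = -1*17/3 = -17/3 ≈ -5.6667)
(q + sqrt(-10181 + sqrt(-11052 + 7511)))/(-979 - 17337) = (-17/3 + sqrt(-10181 + sqrt(-11052 + 7511)))/(-979 - 17337) = (-17/3 + sqrt(-10181 + sqrt(-3541)))/(-18316) = (-17/3 + sqrt(-10181 + I*sqrt(3541)))*(-1/18316) = 17/54948 - sqrt(-10181 + I*sqrt(3541))/18316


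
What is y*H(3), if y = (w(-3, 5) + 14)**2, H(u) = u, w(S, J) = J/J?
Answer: 675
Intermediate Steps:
w(S, J) = 1
y = 225 (y = (1 + 14)**2 = 15**2 = 225)
y*H(3) = 225*3 = 675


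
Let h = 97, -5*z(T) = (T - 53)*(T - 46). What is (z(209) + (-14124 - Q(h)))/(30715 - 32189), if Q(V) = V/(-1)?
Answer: 95563/7370 ≈ 12.966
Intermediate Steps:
z(T) = -(-53 + T)*(-46 + T)/5 (z(T) = -(T - 53)*(T - 46)/5 = -(-53 + T)*(-46 + T)/5)
Q(V) = -V (Q(V) = V*(-1) = -V)
(z(209) + (-14124 - Q(h)))/(30715 - 32189) = ((-2438/5 - 1/5*209**2 + (99/5)*209) + (-14124 - (-1)*97))/(30715 - 32189) = ((-2438/5 - 1/5*43681 + 20691/5) + (-14124 - 1*(-97)))/(-1474) = ((-2438/5 - 43681/5 + 20691/5) + (-14124 + 97))*(-1/1474) = (-25428/5 - 14027)*(-1/1474) = -95563/5*(-1/1474) = 95563/7370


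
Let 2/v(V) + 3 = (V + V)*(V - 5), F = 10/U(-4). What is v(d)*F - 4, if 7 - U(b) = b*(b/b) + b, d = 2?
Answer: -184/45 ≈ -4.0889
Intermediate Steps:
U(b) = 7 - 2*b (U(b) = 7 - (b*(b/b) + b) = 7 - (b*1 + b) = 7 - (b + b) = 7 - 2*b)
F = ⅔ (F = 10/(7 - 2*(-4)) = 10/(7 + 8) = 10/15 = 10*(1/15) = ⅔ ≈ 0.66667)
v(V) = 2/(-3 + 2*V*(-5 + V)) (v(V) = 2/(-3 + (V + V)*(V - 5)) = 2/(-3 + (2*V)*(-5 + V)) = 2/(-3 + 2*V*(-5 + V)))
v(d)*F - 4 = (2/(-3 - 10*2 + 2*2²))*(⅔) - 4 = (2/(-3 - 20 + 2*4))*(⅔) - 4 = (2/(-3 - 20 + 8))*(⅔) - 4 = (2/(-15))*(⅔) - 4 = (2*(-1/15))*(⅔) - 4 = -2/15*⅔ - 4 = -4/45 - 4 = -184/45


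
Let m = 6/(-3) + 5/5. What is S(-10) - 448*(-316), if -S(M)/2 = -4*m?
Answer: 141560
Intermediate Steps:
m = -1 (m = 6*(-1/3) + 5*(1/5) = -2 + 1 = -1)
S(M) = -8 (S(M) = -(-8)*(-1) = -2*4 = -8)
S(-10) - 448*(-316) = -8 - 448*(-316) = -8 + 141568 = 141560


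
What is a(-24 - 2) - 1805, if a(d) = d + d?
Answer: -1857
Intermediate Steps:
a(d) = 2*d
a(-24 - 2) - 1805 = 2*(-24 - 2) - 1805 = 2*(-26) - 1805 = -52 - 1805 = -1857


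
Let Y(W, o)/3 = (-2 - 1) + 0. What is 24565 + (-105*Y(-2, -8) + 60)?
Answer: 25570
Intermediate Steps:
Y(W, o) = -9 (Y(W, o) = 3*((-2 - 1) + 0) = 3*(-3 + 0) = 3*(-3) = -9)
24565 + (-105*Y(-2, -8) + 60) = 24565 + (-105*(-9) + 60) = 24565 + (945 + 60) = 24565 + 1005 = 25570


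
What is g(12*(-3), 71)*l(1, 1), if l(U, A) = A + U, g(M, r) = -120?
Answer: -240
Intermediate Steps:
g(12*(-3), 71)*l(1, 1) = -120*(1 + 1) = -120*2 = -240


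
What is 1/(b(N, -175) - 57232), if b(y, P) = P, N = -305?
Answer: -1/57407 ≈ -1.7419e-5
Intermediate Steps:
1/(b(N, -175) - 57232) = 1/(-175 - 57232) = 1/(-57407) = -1/57407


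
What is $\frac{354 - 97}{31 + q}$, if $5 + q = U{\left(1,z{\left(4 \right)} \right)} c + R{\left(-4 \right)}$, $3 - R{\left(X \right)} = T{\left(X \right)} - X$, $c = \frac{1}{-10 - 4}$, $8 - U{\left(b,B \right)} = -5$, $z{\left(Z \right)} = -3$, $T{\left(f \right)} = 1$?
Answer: $\frac{3598}{323} \approx 11.139$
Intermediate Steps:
$U{\left(b,B \right)} = 13$ ($U{\left(b,B \right)} = 8 - -5 = 8 + 5 = 13$)
$c = - \frac{1}{14}$ ($c = \frac{1}{-14} = - \frac{1}{14} \approx -0.071429$)
$R{\left(X \right)} = 2 + X$ ($R{\left(X \right)} = 3 - \left(1 - X\right) = 3 + \left(-1 + X\right) = 2 + X$)
$q = - \frac{111}{14}$ ($q = -5 + \left(13 \left(- \frac{1}{14}\right) + \left(2 - 4\right)\right) = -5 - \frac{41}{14} = - \frac{111}{14} \approx -7.9286$)
$\frac{354 - 97}{31 + q} = \frac{354 - 97}{31 - \frac{111}{14}} = \frac{257}{\frac{323}{14}} = 257 \cdot \frac{14}{323} = \frac{3598}{323}$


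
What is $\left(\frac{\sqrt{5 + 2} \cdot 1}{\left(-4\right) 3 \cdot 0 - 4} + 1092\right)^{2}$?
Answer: $\frac{\left(4368 - \sqrt{7}\right)^{2}}{16} \approx 1.191 \cdot 10^{6}$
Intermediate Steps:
$\left(\frac{\sqrt{5 + 2} \cdot 1}{\left(-4\right) 3 \cdot 0 - 4} + 1092\right)^{2} = \left(\frac{\sqrt{7} \cdot 1}{\left(-12\right) 0 - 4} + 1092\right)^{2} = \left(\frac{\sqrt{7}}{0 - 4} + 1092\right)^{2} = \left(\frac{\sqrt{7}}{-4} + 1092\right)^{2} = \left(\sqrt{7} \left(- \frac{1}{4}\right) + 1092\right)^{2} = \left(- \frac{\sqrt{7}}{4} + 1092\right)^{2} = \left(1092 - \frac{\sqrt{7}}{4}\right)^{2}$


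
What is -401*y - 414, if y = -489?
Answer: 195675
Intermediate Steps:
-401*y - 414 = -401*(-489) - 414 = 196089 - 414 = 195675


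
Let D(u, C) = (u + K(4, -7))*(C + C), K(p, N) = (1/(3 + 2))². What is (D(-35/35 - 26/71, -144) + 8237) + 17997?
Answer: 47243302/1775 ≈ 26616.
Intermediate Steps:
K(p, N) = 1/25 (K(p, N) = (1/5)² = (⅕)² = 1/25)
D(u, C) = 2*C*(1/25 + u) (D(u, C) = (u + 1/25)*(C + C) = (1/25 + u)*(2*C) = 2*C*(1/25 + u))
(D(-35/35 - 26/71, -144) + 8237) + 17997 = ((2/25)*(-144)*(1 + 25*(-35/35 - 26/71)) + 8237) + 17997 = ((2/25)*(-144)*(1 + 25*(-35*1/35 - 26*1/71)) + 8237) + 17997 = ((2/25)*(-144)*(1 + 25*(-1 - 26/71)) + 8237) + 17997 = ((2/25)*(-144)*(1 + 25*(-97/71)) + 8237) + 17997 = ((2/25)*(-144)*(1 - 2425/71) + 8237) + 17997 = ((2/25)*(-144)*(-2354/71) + 8237) + 17997 = (677952/1775 + 8237) + 17997 = 15298627/1775 + 17997 = 47243302/1775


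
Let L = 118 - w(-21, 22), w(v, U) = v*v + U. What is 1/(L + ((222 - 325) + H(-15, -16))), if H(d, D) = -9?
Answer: -1/457 ≈ -0.0021882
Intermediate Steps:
w(v, U) = U + v**2 (w(v, U) = v**2 + U = U + v**2)
L = -345 (L = 118 - (22 + (-21)**2) = 118 - (22 + 441) = 118 - 1*463 = 118 - 463 = -345)
1/(L + ((222 - 325) + H(-15, -16))) = 1/(-345 + ((222 - 325) - 9)) = 1/(-345 + (-103 - 9)) = 1/(-345 - 112) = 1/(-457) = -1/457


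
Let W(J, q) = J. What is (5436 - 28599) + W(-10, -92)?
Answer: -23173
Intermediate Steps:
(5436 - 28599) + W(-10, -92) = (5436 - 28599) - 10 = -23163 - 10 = -23173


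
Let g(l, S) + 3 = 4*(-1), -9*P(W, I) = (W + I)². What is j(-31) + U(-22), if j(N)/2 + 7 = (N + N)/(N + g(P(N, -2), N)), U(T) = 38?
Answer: 518/19 ≈ 27.263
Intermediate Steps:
P(W, I) = -(I + W)²/9 (P(W, I) = -(W + I)²/9 = -(I + W)²/9)
g(l, S) = -7 (g(l, S) = -3 + 4*(-1) = -3 - 4 = -7)
j(N) = -14 + 4*N/(-7 + N) (j(N) = -14 + 2*((N + N)/(N - 7)) = -14 + 2*((2*N)/(-7 + N)) = -14 + 2*(2*N/(-7 + N)) = -14 + 4*N/(-7 + N))
j(-31) + U(-22) = 2*(49 - 5*(-31))/(-7 - 31) + 38 = 2*(49 + 155)/(-38) + 38 = 2*(-1/38)*204 + 38 = -204/19 + 38 = 518/19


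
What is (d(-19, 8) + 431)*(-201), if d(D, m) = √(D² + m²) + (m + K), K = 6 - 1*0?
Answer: -89445 - 1005*√17 ≈ -93589.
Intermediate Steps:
K = 6 (K = 6 + 0 = 6)
d(D, m) = 6 + m + √(D² + m²) (d(D, m) = √(D² + m²) + (m + 6) = √(D² + m²) + (6 + m) = 6 + m + √(D² + m²))
(d(-19, 8) + 431)*(-201) = ((6 + 8 + √((-19)² + 8²)) + 431)*(-201) = ((6 + 8 + √(361 + 64)) + 431)*(-201) = ((6 + 8 + √425) + 431)*(-201) = ((6 + 8 + 5*√17) + 431)*(-201) = ((14 + 5*√17) + 431)*(-201) = (445 + 5*√17)*(-201) = -89445 - 1005*√17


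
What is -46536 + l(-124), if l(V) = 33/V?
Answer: -5770497/124 ≈ -46536.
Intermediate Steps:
-46536 + l(-124) = -46536 + 33/(-124) = -46536 + 33*(-1/124) = -46536 - 33/124 = -5770497/124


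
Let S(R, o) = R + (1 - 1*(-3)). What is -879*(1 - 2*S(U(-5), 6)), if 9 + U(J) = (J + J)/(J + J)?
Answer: -7911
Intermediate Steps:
U(J) = -8 (U(J) = -9 + (J + J)/(J + J) = -9 + (2*J)/((2*J)) = -9 + (2*J)*(1/(2*J)) = -9 + 1 = -8)
S(R, o) = 4 + R (S(R, o) = R + (1 + 3) = R + 4 = 4 + R)
-879*(1 - 2*S(U(-5), 6)) = -879*(1 - 2*(4 - 8)) = -879*(1 - 2*(-4)) = -879*(1 + 8) = -879*9 = -7911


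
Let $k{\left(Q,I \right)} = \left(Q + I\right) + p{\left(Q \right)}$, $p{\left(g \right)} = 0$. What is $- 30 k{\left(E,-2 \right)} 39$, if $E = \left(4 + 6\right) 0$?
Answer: $2340$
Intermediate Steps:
$E = 0$ ($E = 10 \cdot 0 = 0$)
$k{\left(Q,I \right)} = I + Q$ ($k{\left(Q,I \right)} = \left(Q + I\right) + 0 = \left(I + Q\right) + 0 = I + Q$)
$- 30 k{\left(E,-2 \right)} 39 = - 30 \left(-2 + 0\right) 39 = \left(-30\right) \left(-2\right) 39 = 60 \cdot 39 = 2340$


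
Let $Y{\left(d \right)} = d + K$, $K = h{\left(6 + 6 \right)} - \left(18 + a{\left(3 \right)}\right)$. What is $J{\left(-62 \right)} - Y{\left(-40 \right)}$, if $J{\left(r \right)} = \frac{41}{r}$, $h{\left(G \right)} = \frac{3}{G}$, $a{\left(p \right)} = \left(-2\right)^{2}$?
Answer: $\frac{7575}{124} \approx 61.089$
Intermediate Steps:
$a{\left(p \right)} = 4$
$K = - \frac{87}{4}$ ($K = \frac{3}{6 + 6} - \left(18 + 4\right) = \frac{3}{12} - 22 = 3 \cdot \frac{1}{12} - 22 = \frac{1}{4} - 22 = - \frac{87}{4} \approx -21.75$)
$Y{\left(d \right)} = - \frac{87}{4} + d$ ($Y{\left(d \right)} = d - \frac{87}{4} = - \frac{87}{4} + d$)
$J{\left(-62 \right)} - Y{\left(-40 \right)} = \frac{41}{-62} - \left(- \frac{87}{4} - 40\right) = 41 \left(- \frac{1}{62}\right) - - \frac{247}{4} = - \frac{41}{62} + \frac{247}{4} = \frac{7575}{124}$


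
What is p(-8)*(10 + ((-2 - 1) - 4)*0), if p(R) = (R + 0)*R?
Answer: 640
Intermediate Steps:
p(R) = R² (p(R) = R*R = R²)
p(-8)*(10 + ((-2 - 1) - 4)*0) = (-8)²*(10 + ((-2 - 1) - 4)*0) = 64*(10 + (-3 - 4)*0) = 64*(10 - 7*0) = 64*(10 + 0) = 64*10 = 640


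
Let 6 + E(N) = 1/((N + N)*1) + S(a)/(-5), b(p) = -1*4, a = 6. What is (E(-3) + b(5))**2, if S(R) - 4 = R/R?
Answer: 4489/36 ≈ 124.69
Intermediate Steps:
S(R) = 5 (S(R) = 4 + R/R = 4 + 1 = 5)
b(p) = -4
E(N) = -7 + 1/(2*N) (E(N) = -6 + (1/((N + N)*1) + 5/(-5)) = -6 + (1/(2*N) + 5*(-1/5)) = -6 + ((1/(2*N))*1 - 1) = -6 + (1/(2*N) - 1) = -6 + (-1 + 1/(2*N)) = -7 + 1/(2*N))
(E(-3) + b(5))**2 = ((-7 + (1/2)/(-3)) - 4)**2 = ((-7 + (1/2)*(-1/3)) - 4)**2 = ((-7 - 1/6) - 4)**2 = (-43/6 - 4)**2 = (-67/6)**2 = 4489/36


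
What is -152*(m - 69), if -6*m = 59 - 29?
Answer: 11248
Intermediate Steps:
m = -5 (m = -(59 - 29)/6 = -1/6*30 = -5)
-152*(m - 69) = -152*(-5 - 69) = -152*(-74) = 11248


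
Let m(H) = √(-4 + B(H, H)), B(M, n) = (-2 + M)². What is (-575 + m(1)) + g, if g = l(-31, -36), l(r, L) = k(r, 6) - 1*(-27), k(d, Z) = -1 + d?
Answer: -580 + I*√3 ≈ -580.0 + 1.732*I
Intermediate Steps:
m(H) = √(-4 + (-2 + H)²)
l(r, L) = 26 + r (l(r, L) = (-1 + r) - 1*(-27) = (-1 + r) + 27 = 26 + r)
g = -5 (g = 26 - 31 = -5)
(-575 + m(1)) + g = (-575 + √(1*(-4 + 1))) - 5 = (-575 + √(1*(-3))) - 5 = (-575 + √(-3)) - 5 = (-575 + I*√3) - 5 = -580 + I*√3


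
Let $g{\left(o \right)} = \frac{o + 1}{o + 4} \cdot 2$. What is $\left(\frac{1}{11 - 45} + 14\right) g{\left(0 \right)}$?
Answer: $\frac{475}{68} \approx 6.9853$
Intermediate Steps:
$g{\left(o \right)} = \frac{2 \left(1 + o\right)}{4 + o}$ ($g{\left(o \right)} = \frac{1 + o}{4 + o} 2 = \frac{2 \left(1 + o\right)}{4 + o}$)
$\left(\frac{1}{11 - 45} + 14\right) g{\left(0 \right)} = \left(\frac{1}{11 - 45} + 14\right) \frac{2 \left(1 + 0\right)}{4 + 0} = \left(\frac{1}{-34} + 14\right) 2 \cdot \frac{1}{4} \cdot 1 = \left(- \frac{1}{34} + 14\right) 2 \cdot \frac{1}{4} \cdot 1 = \frac{475}{34} \cdot \frac{1}{2} = \frac{475}{68}$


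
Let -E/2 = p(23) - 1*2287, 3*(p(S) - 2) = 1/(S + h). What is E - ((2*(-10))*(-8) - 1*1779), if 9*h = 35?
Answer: 748866/121 ≈ 6189.0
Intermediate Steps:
h = 35/9 (h = (⅑)*35 = 35/9 ≈ 3.8889)
p(S) = 2 + 1/(3*(35/9 + S)) (p(S) = 2 + 1/(3*(S + 35/9)) = 2 + 1/(3*(35/9 + S)))
E = 552967/121 (E = -2*((73 + 18*23)/(35 + 9*23) - 1*2287) = -2*((73 + 414)/(35 + 207) - 2287) = -2*(487/242 - 2287) = -2*(-552967/242) = 552967/121 ≈ 4570.0)
E - ((2*(-10))*(-8) - 1*1779) = 552967/121 - ((2*(-10))*(-8) - 1*1779) = 552967/121 - (-20*(-8) - 1779) = 552967/121 - (160 - 1779) = 552967/121 - 1*(-1619) = 552967/121 + 1619 = 748866/121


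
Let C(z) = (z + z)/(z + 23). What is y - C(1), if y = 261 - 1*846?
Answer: -7021/12 ≈ -585.08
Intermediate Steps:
y = -585 (y = 261 - 846 = -585)
C(z) = 2*z/(23 + z) (C(z) = (2*z)/(23 + z) = 2*z/(23 + z))
y - C(1) = -585 - 2/(23 + 1) = -585 - 2/24 = -585 - 1*1/12 = -585 - 1/12 = -7021/12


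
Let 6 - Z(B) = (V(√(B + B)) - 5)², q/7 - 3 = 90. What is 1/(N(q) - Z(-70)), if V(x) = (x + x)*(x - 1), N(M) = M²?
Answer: -I/(-504460*I + 2280*√35) ≈ 1.9809e-6 - 5.2967e-8*I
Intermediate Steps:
q = 651 (q = 21 + 7*90 = 21 + 630 = 651)
V(x) = 2*x*(-1 + x) (V(x) = (2*x)*(-1 + x) = 2*x*(-1 + x))
Z(B) = 6 - (-5 + 2*√2*√B*(-1 + √2*√B))² (Z(B) = 6 - (2*√(B + B)*(-1 + √(B + B)) - 5)² = 6 - (2*√(2*B)*(-1 + √(2*B)) - 5)² = 6 - (2*(√2*√B)*(-1 + √2*√B) - 5)² = 6 - (2*√2*√B*(-1 + √2*√B) - 5)² = 6 - (-5 + 2*√2*√B*(-1 + √2*√B))²)
1/(N(q) - Z(-70)) = 1/(651² - (6 - (5 - 4*(-70) + 2*√2*√(-70))²)) = 1/(423801 - (6 - (5 + 280 + 2*√2*(I*√70))²)) = 1/(423801 - (6 - (5 + 280 + 4*I*√35)²)) = 1/(423801 - (6 - (285 + 4*I*√35)²)) = 1/(423801 + (-6 + (285 + 4*I*√35)²)) = 1/(423795 + (285 + 4*I*√35)²)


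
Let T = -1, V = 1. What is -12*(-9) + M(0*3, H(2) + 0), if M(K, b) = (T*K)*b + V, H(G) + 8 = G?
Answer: 109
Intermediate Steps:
H(G) = -8 + G
M(K, b) = 1 - K*b (M(K, b) = (-K)*b + 1 = -K*b + 1 = 1 - K*b)
-12*(-9) + M(0*3, H(2) + 0) = -12*(-9) + (1 - 0*3*((-8 + 2) + 0)) = 108 + (1 - 1*0*(-6 + 0)) = 108 + (1 - 1*0*(-6)) = 108 + (1 + 0) = 108 + 1 = 109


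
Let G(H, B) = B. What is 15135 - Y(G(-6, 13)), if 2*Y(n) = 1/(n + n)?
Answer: 787019/52 ≈ 15135.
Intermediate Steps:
Y(n) = 1/(4*n) (Y(n) = 1/(2*(n + n)) = 1/(2*((2*n))) = (1/(2*n))/2 = 1/(4*n))
15135 - Y(G(-6, 13)) = 15135 - 1/(4*13) = 15135 - 1*1/52 = 15135 - 1/52 = 787019/52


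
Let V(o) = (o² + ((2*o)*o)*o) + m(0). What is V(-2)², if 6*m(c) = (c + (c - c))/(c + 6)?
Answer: 144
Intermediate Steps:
m(c) = c/(6*(6 + c)) (m(c) = ((c + (c - c))/(c + 6))/6 = ((c + 0)/(6 + c))/6 = (c/(6 + c))/6 = c/(6*(6 + c)))
V(o) = o² + 2*o³ (V(o) = (o² + ((2*o)*o)*o) + (⅙)*0/(6 + 0) = (o² + (2*o²)*o) + (⅙)*0/6 = (o² + 2*o³) + (⅙)*0*(⅙) = (o² + 2*o³) + 0 = o² + 2*o³)
V(-2)² = ((-2)²*(1 + 2*(-2)))² = (4*(1 - 4))² = (4*(-3))² = (-12)² = 144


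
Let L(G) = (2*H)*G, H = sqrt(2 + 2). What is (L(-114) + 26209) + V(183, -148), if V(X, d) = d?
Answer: 25605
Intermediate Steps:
H = 2 (H = sqrt(4) = 2)
L(G) = 4*G (L(G) = (2*2)*G = 4*G)
(L(-114) + 26209) + V(183, -148) = (4*(-114) + 26209) - 148 = (-456 + 26209) - 148 = 25753 - 148 = 25605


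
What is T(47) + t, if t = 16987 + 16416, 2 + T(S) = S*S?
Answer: 35610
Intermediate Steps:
T(S) = -2 + S² (T(S) = -2 + S*S = -2 + S²)
t = 33403
T(47) + t = (-2 + 47²) + 33403 = (-2 + 2209) + 33403 = 2207 + 33403 = 35610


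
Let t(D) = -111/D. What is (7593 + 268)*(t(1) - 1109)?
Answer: -9590420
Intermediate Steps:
(7593 + 268)*(t(1) - 1109) = (7593 + 268)*(-111/1 - 1109) = 7861*(-111*1 - 1109) = 7861*(-111 - 1109) = 7861*(-1220) = -9590420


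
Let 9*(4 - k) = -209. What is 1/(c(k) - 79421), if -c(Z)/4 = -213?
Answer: -1/78569 ≈ -1.2728e-5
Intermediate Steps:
k = 245/9 (k = 4 - ⅑*(-209) = 4 + 209/9 = 245/9 ≈ 27.222)
c(Z) = 852 (c(Z) = -4*(-213) = 852)
1/(c(k) - 79421) = 1/(852 - 79421) = 1/(-78569) = -1/78569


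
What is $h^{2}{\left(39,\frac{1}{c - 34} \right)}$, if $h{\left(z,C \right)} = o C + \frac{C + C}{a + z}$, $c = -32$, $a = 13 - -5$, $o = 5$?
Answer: $\frac{82369}{14152644} \approx 0.00582$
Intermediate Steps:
$a = 18$ ($a = 13 + \left(-1 + 6\right) = 13 + 5 = 18$)
$h{\left(z,C \right)} = 5 C + \frac{2 C}{18 + z}$ ($h{\left(z,C \right)} = 5 C + \frac{C + C}{18 + z} = 5 C + \frac{2 C}{18 + z}$)
$h^{2}{\left(39,\frac{1}{c - 34} \right)} = \left(\frac{92 + 5 \cdot 39}{\left(-32 - 34\right) \left(18 + 39\right)}\right)^{2} = \left(\frac{92 + 195}{\left(-66\right) 57}\right)^{2} = \left(\left(- \frac{1}{66}\right) \frac{1}{57} \cdot 287\right)^{2} = \left(- \frac{287}{3762}\right)^{2} = \frac{82369}{14152644}$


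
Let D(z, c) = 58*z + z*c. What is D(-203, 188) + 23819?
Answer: -26119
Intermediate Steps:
D(z, c) = 58*z + c*z
D(-203, 188) + 23819 = -203*(58 + 188) + 23819 = -203*246 + 23819 = -49938 + 23819 = -26119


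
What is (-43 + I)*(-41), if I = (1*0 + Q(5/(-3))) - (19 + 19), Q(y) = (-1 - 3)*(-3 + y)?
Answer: 7667/3 ≈ 2555.7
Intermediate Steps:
Q(y) = 12 - 4*y (Q(y) = -4*(-3 + y) = 12 - 4*y)
I = -58/3 (I = (1*0 + (12 - 20/(-3))) - (19 + 19) = (0 + (12 - 20*(-1)/3)) - 1*38 = (0 + (12 - 4*(-5/3))) - 38 = (0 + (12 + 20/3)) - 38 = (0 + 56/3) - 38 = 56/3 - 38 = -58/3 ≈ -19.333)
(-43 + I)*(-41) = (-43 - 58/3)*(-41) = -187/3*(-41) = 7667/3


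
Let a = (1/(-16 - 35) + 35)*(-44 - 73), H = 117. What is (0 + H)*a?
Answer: -8140392/17 ≈ -4.7885e+5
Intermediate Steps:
a = -69576/17 (a = (1/(-51) + 35)*(-117) = (-1/51 + 35)*(-117) = (1784/51)*(-117) = -69576/17 ≈ -4092.7)
(0 + H)*a = (0 + 117)*(-69576/17) = 117*(-69576/17) = -8140392/17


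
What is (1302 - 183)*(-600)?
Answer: -671400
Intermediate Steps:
(1302 - 183)*(-600) = 1119*(-600) = -671400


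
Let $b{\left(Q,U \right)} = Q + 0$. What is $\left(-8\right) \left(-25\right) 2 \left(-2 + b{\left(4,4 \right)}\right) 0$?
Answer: $0$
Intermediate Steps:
$b{\left(Q,U \right)} = Q$
$\left(-8\right) \left(-25\right) 2 \left(-2 + b{\left(4,4 \right)}\right) 0 = \left(-8\right) \left(-25\right) 2 \left(-2 + 4\right) 0 = 200 \cdot 2 \cdot 2 \cdot 0 = 200 \cdot 4 \cdot 0 = 200 \cdot 0 = 0$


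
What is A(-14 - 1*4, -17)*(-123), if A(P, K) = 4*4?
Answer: -1968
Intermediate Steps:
A(P, K) = 16
A(-14 - 1*4, -17)*(-123) = 16*(-123) = -1968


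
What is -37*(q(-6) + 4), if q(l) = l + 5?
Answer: -111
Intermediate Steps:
q(l) = 5 + l
-37*(q(-6) + 4) = -37*((5 - 6) + 4) = -37*(-1 + 4) = -37*3 = -111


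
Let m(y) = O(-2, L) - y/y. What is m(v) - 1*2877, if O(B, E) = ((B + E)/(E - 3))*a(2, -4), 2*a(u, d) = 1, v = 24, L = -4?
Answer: -20143/7 ≈ -2877.6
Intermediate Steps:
a(u, d) = 1/2 (a(u, d) = (1/2)*1 = 1/2)
O(B, E) = (B + E)/(2*(-3 + E)) (O(B, E) = ((B + E)/(E - 3))*(1/2) = ((B + E)/(-3 + E))*(1/2) = (B + E)/(2*(-3 + E)))
m(y) = -4/7 (m(y) = (-2 - 4)/(2*(-3 - 4)) - y/y = (1/2)*(-6)/(-7) - 1*1 = (1/2)*(-1/7)*(-6) - 1 = 3/7 - 1 = -4/7)
m(v) - 1*2877 = -4/7 - 1*2877 = -4/7 - 2877 = -20143/7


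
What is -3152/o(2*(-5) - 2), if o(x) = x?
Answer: 788/3 ≈ 262.67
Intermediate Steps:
-3152/o(2*(-5) - 2) = -3152/(2*(-5) - 2) = -3152/(-10 - 2) = -3152/(-12) = -3152*(-1/12) = 788/3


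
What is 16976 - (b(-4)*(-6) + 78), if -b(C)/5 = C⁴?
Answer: 9218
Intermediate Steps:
b(C) = -5*C⁴
16976 - (b(-4)*(-6) + 78) = 16976 - (-5*(-4)⁴*(-6) + 78) = 16976 - (-5*256*(-6) + 78) = 16976 - (-1280*(-6) + 78) = 16976 - (7680 + 78) = 16976 - 1*7758 = 16976 - 7758 = 9218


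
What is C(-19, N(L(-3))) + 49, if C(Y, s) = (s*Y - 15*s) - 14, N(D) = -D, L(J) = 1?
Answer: 69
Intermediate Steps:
C(Y, s) = -14 - 15*s + Y*s (C(Y, s) = (Y*s - 15*s) - 14 = (-15*s + Y*s) - 14 = -14 - 15*s + Y*s)
C(-19, N(L(-3))) + 49 = (-14 - (-15) - (-19)) + 49 = (-14 - 15*(-1) - 19*(-1)) + 49 = (-14 + 15 + 19) + 49 = 20 + 49 = 69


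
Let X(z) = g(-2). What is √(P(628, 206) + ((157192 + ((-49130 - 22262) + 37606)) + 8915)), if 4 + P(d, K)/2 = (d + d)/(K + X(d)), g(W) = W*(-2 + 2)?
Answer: √1403837985/103 ≈ 363.77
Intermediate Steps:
g(W) = 0 (g(W) = W*0 = 0)
X(z) = 0
P(d, K) = -8 + 4*d/K (P(d, K) = -8 + 2*((d + d)/(K + 0)) = -8 + 2*((2*d)/K) = -8 + 2*(2*d/K) = -8 + 4*d/K)
√(P(628, 206) + ((157192 + ((-49130 - 22262) + 37606)) + 8915)) = √((-8 + 4*628/206) + ((157192 + ((-49130 - 22262) + 37606)) + 8915)) = √((-8 + 4*628*(1/206)) + ((157192 + (-71392 + 37606)) + 8915)) = √((-8 + 1256/103) + ((157192 - 33786) + 8915)) = √(432/103 + (123406 + 8915)) = √(432/103 + 132321) = √(13629495/103) = √1403837985/103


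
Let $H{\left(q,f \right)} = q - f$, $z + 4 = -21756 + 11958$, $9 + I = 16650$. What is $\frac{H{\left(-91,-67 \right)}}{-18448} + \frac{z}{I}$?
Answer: $- \frac{22553489}{38374146} \approx -0.58773$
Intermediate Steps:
$I = 16641$ ($I = -9 + 16650 = 16641$)
$z = -9802$ ($z = -4 + \left(-21756 + 11958\right) = -4 - 9798 = -9802$)
$\frac{H{\left(-91,-67 \right)}}{-18448} + \frac{z}{I} = \frac{-91 - -67}{-18448} - \frac{9802}{16641} = \left(-91 + 67\right) \left(- \frac{1}{18448}\right) - \frac{9802}{16641} = \left(-24\right) \left(- \frac{1}{18448}\right) - \frac{9802}{16641} = \frac{3}{2306} - \frac{9802}{16641} = - \frac{22553489}{38374146}$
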